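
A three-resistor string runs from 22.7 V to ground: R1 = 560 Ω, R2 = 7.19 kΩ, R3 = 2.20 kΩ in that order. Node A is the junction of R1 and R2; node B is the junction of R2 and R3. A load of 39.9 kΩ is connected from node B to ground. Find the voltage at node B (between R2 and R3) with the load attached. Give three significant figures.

V ≈ 4.81 V

At node B, R3 is in parallel with the load: R3‖R_L = 2085 Ω.
Below node A the resistance is R2 + (R3‖R_L) = 9275 Ω, so V_A = 22.7 × 9275/9835 = 21.41 V.
Then V_B = V_A × (R3‖R_L)/(R2 + R3‖R_L) = 21.41 × 2085/9275 = 4.81 V.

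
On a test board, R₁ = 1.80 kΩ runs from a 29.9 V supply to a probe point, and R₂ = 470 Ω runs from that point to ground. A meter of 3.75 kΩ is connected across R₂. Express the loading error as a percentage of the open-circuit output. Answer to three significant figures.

9.04 %

Unloaded V = 29.9 × 470/2270 = 6.1907 V.
Loaded: R₂‖R_L = 417.7 Ω, giving V = 29.9 × 417.7/2218 = 5.6311 V.
Drop = (6.1907 − 5.6311) / 6.1907 = 9.04 %.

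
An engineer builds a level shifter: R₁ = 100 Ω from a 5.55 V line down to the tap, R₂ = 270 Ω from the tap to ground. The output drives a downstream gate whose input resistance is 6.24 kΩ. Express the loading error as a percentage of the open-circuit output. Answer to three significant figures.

The divider's output (Thévenin) resistance is R₁‖R₂ = 72.97 Ω.
Fractional drop under load = R_th/(R_th + R_L) = 72.97 / (72.97 + 6240) = 0.01156.
So the output falls by 1.16 %.

1.16 %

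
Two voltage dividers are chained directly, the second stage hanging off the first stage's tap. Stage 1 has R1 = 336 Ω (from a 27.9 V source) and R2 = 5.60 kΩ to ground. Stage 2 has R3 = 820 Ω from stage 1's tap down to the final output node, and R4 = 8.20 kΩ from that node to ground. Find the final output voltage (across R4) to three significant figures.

Stage 2 presents R3+R4 = 9020 Ω as a load on stage 1's tap.
Stage 1's lower leg becomes R2‖(R3+R4) = 3455 Ω, so V_mid = 27.9 × 3455/3791 = 25.43 V.
Stage 2 is itself unloaded: V_out = V_mid × R4/(R3+R4) = 25.43 × 8200/9020 = 23.1 V.

V_out ≈ 23.1 V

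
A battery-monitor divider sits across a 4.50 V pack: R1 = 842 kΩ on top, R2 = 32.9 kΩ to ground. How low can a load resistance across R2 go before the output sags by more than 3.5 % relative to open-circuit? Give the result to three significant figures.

R_L(min) ≈ 873 kΩ

Output resistance R_th = R1‖R2 = (842 × 32.9)/874.9 = 31.66 kΩ.
The fractional drop is R_th/(R_th + R_L); requiring this ≤ 0.0350 gives R_L ≥ R_th(1/0.0350 − 1) = 31.66 × 27.57 = 873 kΩ.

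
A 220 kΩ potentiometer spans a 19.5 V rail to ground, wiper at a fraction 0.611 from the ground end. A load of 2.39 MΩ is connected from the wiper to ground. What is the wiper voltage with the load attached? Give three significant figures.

The wiper splits the pot into (1−α)R = 85.58 kΩ above and αR = 134.4 kΩ below.
Lower section ‖ load = 127.3 kΩ.
V_wiper = 19.5 × 127.3/(85.58 + 127.3) = 11.7 V.

V ≈ 11.7 V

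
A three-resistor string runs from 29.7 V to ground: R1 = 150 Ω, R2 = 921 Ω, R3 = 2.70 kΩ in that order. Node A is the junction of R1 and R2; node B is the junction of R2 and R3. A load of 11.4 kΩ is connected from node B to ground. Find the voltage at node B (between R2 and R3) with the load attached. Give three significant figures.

V ≈ 19.9 V

At node B, R3 is in parallel with the load: R3‖R_L = 2183 Ω.
Below node A the resistance is R2 + (R3‖R_L) = 3104 Ω, so V_A = 29.7 × 3104/3254 = 28.33 V.
Then V_B = V_A × (R3‖R_L)/(R2 + R3‖R_L) = 28.33 × 2183/3104 = 19.9 V.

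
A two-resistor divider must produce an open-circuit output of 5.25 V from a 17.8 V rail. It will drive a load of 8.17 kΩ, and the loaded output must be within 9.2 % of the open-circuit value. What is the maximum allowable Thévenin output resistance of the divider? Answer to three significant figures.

Loading drop = R_th/(R_th + R_L) ≤ 0.0920, so R_th ≤ R_L · ε/(1−ε) = 8.17 kΩ × 0.0920/0.9080 = 828 Ω.
(Any R1, R2 with R2/(R1+R2) = 0.295 and R1‖R2 ≤ 828 Ω will meet the spec.)

R_th ≤ 828 Ω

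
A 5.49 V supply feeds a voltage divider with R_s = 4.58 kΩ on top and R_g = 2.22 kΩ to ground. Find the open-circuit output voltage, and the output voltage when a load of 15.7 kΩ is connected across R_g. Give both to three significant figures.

Unloaded: 1.79 V; loaded: 1.64 V

Open-circuit: V = 5.49 × 2.22/(4.58 + 2.22) = 1.79 V.
With the load, R_g becomes R_g‖R_L = 1.945 kΩ, so V = 5.49 × 1.945/6.525 = 1.64 V.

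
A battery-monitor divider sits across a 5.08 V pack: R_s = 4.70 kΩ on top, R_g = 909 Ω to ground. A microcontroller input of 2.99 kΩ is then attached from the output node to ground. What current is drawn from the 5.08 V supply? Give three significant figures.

I ≈ 0.941 mA

R_g‖R_L = 697.1 Ω, so the source sees R_s + R_g‖R_L = 5397 Ω.
I = 5.08 V / 5397 Ω = 0.941 mA.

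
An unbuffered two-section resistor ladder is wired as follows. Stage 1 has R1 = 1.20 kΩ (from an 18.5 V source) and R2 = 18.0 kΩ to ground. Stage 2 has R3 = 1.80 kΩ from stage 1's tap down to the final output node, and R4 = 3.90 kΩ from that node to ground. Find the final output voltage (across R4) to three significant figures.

Stage 2 presents R3+R4 = 5.700 kΩ as a load on stage 1's tap.
Stage 1's lower leg becomes R2‖(R3+R4) = 4.329 kΩ, so V_mid = 18.5 × 4.329/5.529 = 14.48 V.
Stage 2 is itself unloaded: V_out = V_mid × R4/(R3+R4) = 14.48 × 3.90/5.700 = 9.91 V.

V_out ≈ 9.91 V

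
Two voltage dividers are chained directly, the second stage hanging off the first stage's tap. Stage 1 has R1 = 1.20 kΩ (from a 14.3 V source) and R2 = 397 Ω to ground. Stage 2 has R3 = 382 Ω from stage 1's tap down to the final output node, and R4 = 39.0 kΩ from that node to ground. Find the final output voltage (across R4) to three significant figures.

V_out ≈ 3.49 V

Stage 2 presents R3+R4 = 39380 Ω as a load on stage 1's tap.
Stage 1's lower leg becomes R2‖(R3+R4) = 393.0 Ω, so V_mid = 14.3 × 393.0/1593 = 3.528 V.
Stage 2 is itself unloaded: V_out = V_mid × R4/(R3+R4) = 3.528 × 39000/39380 = 3.49 V.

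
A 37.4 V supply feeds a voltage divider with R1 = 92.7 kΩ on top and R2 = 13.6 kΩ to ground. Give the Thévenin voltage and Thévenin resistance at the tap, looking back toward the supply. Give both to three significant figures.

V_th is the open-circuit tap voltage: 37.4 × 13.6/(92.7 + 13.6) = 4.78 V.
With the supply zeroed, R1 and R2 appear in parallel from the tap: R_th = R1‖R2 = (92.7 × 13.6)/106.3 = 11.9 kΩ.

V_th = 4.78 V, R_th = 11.9 kΩ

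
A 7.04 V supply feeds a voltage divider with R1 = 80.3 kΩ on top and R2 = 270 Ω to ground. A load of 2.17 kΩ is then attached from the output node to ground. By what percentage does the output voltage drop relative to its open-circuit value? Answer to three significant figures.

11.0 %

The divider's output (Thévenin) resistance is R1‖R2 = 269.1 Ω.
Fractional drop under load = R_th/(R_th + R_L) = 269.1 / (269.1 + 2170) = 0.1103.
So the output falls by 11.0 %.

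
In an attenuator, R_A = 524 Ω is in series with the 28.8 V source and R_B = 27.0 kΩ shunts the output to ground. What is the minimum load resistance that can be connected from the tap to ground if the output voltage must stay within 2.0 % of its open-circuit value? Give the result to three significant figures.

Output resistance R_th = R_A‖R_B = (524 × 27000)/27520 = 514.0 Ω.
The fractional drop is R_th/(R_th + R_L); requiring this ≤ 0.0200 gives R_L ≥ R_th(1/0.0200 − 1) = 514.0 × 49.00 = 25.2 kΩ.

R_L(min) ≈ 25.2 kΩ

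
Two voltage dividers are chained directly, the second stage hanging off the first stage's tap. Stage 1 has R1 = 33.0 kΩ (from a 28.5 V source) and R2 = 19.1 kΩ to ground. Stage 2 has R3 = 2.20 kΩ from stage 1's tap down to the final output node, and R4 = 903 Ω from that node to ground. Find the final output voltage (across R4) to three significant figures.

Stage 2 presents R3+R4 = 3103 Ω as a load on stage 1's tap.
Stage 1's lower leg becomes R2‖(R3+R4) = 2669 Ω, so V_mid = 28.5 × 2669/35670 = 2.133 V.
Stage 2 is itself unloaded: V_out = V_mid × R4/(R3+R4) = 2.133 × 903/3103 = 0.621 V.

V_out ≈ 0.621 V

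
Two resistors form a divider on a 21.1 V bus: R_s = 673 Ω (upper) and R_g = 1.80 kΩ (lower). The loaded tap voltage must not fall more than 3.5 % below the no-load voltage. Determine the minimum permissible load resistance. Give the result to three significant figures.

Output resistance R_th = R_s‖R_g = (673 × 1800)/2473 = 489.9 Ω.
The fractional drop is R_th/(R_th + R_L); requiring this ≤ 0.0350 gives R_L ≥ R_th(1/0.0350 − 1) = 489.9 × 27.57 = 13.5 kΩ.

R_L(min) ≈ 13.5 kΩ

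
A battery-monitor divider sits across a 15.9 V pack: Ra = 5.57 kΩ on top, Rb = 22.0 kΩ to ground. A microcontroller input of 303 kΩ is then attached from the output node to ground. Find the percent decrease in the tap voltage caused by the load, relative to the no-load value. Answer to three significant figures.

1.45 %

The divider's output (Thévenin) resistance is Ra‖Rb = 4.445 kΩ.
Fractional drop under load = R_th/(R_th + R_L) = 4.445 / (4.445 + 303) = 0.01446.
So the output falls by 1.45 %.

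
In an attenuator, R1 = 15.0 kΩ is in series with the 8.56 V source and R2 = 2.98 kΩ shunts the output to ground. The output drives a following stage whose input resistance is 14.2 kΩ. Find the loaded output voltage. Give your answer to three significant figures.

The load sits in parallel with R2: R2‖R_L = (2.98 × 14.2) / (2.98 + 14.2) = 2.463 kΩ.
V_out = 8.56 × 2.463 / (15.0 + 2.463) = 8.56 × 2.463/17.46 = 1.21 V.

V_out ≈ 1.21 V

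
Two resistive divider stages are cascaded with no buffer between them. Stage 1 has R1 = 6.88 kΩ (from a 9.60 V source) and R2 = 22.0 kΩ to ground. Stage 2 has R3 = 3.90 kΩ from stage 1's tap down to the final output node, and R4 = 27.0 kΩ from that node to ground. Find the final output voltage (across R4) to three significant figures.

Stage 2 presents R3+R4 = 30.90 kΩ as a load on stage 1's tap.
Stage 1's lower leg becomes R2‖(R3+R4) = 12.85 kΩ, so V_mid = 9.60 × 12.85/19.73 = 6.253 V.
Stage 2 is itself unloaded: V_out = V_mid × R4/(R3+R4) = 6.253 × 27.0/30.90 = 5.46 V.

V_out ≈ 5.46 V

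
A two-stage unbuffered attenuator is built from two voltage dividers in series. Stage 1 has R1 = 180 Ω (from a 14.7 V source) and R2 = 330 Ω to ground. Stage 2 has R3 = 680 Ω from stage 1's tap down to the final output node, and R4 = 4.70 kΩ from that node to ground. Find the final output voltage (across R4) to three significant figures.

Stage 2 presents R3+R4 = 5380 Ω as a load on stage 1's tap.
Stage 1's lower leg becomes R2‖(R3+R4) = 310.9 Ω, so V_mid = 14.7 × 310.9/490.9 = 9.310 V.
Stage 2 is itself unloaded: V_out = V_mid × R4/(R3+R4) = 9.310 × 4700/5380 = 8.13 V.

V_out ≈ 8.13 V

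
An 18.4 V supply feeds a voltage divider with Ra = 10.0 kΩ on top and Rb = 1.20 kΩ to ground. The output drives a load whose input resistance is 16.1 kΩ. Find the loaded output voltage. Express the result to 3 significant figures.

V_out ≈ 1.85 V

The load sits in parallel with Rb: Rb‖R_L = (1.20 × 16.1) / (1.20 + 16.1) = 1.117 kΩ.
V_out = 18.4 × 1.117 / (10.0 + 1.117) = 18.4 × 1.117/11.12 = 1.85 V.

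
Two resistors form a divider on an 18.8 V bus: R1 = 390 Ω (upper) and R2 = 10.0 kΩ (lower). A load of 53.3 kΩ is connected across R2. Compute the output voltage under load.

V_out ≈ 18.0 V

The load sits in parallel with R2: R2‖R_L = (10000 × 53300) / (10000 + 53300) = 8420 Ω.
V_out = 18.8 × 8420 / (390 + 8420) = 18.8 × 8420/8810 = 18.0 V.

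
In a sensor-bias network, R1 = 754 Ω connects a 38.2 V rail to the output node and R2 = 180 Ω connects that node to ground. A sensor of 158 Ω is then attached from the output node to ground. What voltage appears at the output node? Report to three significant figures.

V_out ≈ 3.83 V

The load sits in parallel with R2: R2‖R_L = (180 × 158) / (180 + 158) = 84.14 Ω.
V_out = 38.2 × 84.14 / (754 + 84.14) = 38.2 × 84.14/838.1 = 3.83 V.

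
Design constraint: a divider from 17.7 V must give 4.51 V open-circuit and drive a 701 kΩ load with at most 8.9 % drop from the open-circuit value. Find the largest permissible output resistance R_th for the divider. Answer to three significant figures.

Loading drop = R_th/(R_th + R_L) ≤ 0.0890, so R_th ≤ R_L · ε/(1−ε) = 701 kΩ × 0.0890/0.9110 = 68.5 kΩ.

R_th ≤ 68.5 kΩ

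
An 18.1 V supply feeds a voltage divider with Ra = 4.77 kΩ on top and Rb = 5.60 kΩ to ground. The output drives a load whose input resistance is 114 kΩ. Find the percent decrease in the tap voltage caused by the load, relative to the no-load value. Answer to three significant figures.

The divider's output (Thévenin) resistance is Ra‖Rb = 2.576 kΩ.
Fractional drop under load = R_th/(R_th + R_L) = 2.576 / (2.576 + 114) = 0.02210.
So the output falls by 2.21 %.

2.21 %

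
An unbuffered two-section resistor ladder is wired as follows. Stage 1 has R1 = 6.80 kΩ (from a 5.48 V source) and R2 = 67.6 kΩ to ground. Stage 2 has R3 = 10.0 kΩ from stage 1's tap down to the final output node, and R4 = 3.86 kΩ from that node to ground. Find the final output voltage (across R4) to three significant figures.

Stage 2 presents R3+R4 = 13.86 kΩ as a load on stage 1's tap.
Stage 1's lower leg becomes R2‖(R3+R4) = 11.50 kΩ, so V_mid = 5.48 × 11.50/18.30 = 3.444 V.
Stage 2 is itself unloaded: V_out = V_mid × R4/(R3+R4) = 3.444 × 3.86/13.86 = 0.959 V.

V_out ≈ 0.959 V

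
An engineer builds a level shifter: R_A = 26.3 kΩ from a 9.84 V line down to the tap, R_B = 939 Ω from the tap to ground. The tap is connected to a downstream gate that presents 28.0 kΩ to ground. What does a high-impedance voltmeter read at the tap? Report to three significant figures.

V_out ≈ 0.329 V

The load sits in parallel with R_B: R_B‖R_L = (939 × 28000) / (939 + 28000) = 908.5 Ω.
V_out = 9.84 × 908.5 / (26300 + 908.5) = 9.84 × 908.5/27210 = 0.329 V.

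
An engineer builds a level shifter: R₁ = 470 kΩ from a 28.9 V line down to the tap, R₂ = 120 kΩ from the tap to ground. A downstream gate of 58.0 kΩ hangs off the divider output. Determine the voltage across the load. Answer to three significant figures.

The load sits in parallel with R₂: R₂‖R_L = (120 × 58.0) / (120 + 58.0) = 39.10 kΩ.
V_out = 28.9 × 39.10 / (470 + 39.10) = 28.9 × 39.10/509.1 = 2.22 V.

V_out ≈ 2.22 V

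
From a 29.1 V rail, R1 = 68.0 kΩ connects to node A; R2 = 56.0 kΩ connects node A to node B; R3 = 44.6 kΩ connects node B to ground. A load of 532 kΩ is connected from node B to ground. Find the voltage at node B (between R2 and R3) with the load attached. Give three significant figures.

V ≈ 7.25 V

At node B, R3 is in parallel with the load: R3‖R_L = 41.15 kΩ.
Below node A the resistance is R2 + (R3‖R_L) = 97.15 kΩ, so V_A = 29.1 × 97.15/165.2 = 17.12 V.
Then V_B = V_A × (R3‖R_L)/(R2 + R3‖R_L) = 17.12 × 41.15/97.15 = 7.25 V.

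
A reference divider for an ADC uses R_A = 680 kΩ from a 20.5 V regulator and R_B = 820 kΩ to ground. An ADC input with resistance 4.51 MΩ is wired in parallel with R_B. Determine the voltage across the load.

V_out ≈ 10.4 V

The load sits in parallel with R_B: R_B‖R_L = (820 × 4510) / (820 + 4510) = 693.8 kΩ.
V_out = 20.5 × 693.8 / (680 + 693.8) = 20.5 × 693.8/1374 = 10.4 V.
(Unloaded it would have been 11.2 V.)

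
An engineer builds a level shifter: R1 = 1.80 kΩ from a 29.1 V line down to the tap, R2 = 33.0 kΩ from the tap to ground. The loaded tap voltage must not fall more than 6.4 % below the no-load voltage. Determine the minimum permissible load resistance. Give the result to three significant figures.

R_L(min) ≈ 25.0 kΩ

Output resistance R_th = R1‖R2 = (1.80 × 33.0)/34.80 = 1.707 kΩ.
The fractional drop is R_th/(R_th + R_L); requiring this ≤ 0.0640 gives R_L ≥ R_th(1/0.0640 − 1) = 1.707 × 14.62 = 25.0 kΩ.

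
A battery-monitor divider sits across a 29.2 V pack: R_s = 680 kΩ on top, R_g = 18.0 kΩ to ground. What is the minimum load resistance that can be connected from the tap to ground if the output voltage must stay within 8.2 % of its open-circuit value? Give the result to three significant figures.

R_L(min) ≈ 196 kΩ

Output resistance R_th = R_s‖R_g = (680 × 18.0)/698.0 = 17.54 kΩ.
The fractional drop is R_th/(R_th + R_L); requiring this ≤ 0.0820 gives R_L ≥ R_th(1/0.0820 − 1) = 17.54 × 11.20 = 196 kΩ.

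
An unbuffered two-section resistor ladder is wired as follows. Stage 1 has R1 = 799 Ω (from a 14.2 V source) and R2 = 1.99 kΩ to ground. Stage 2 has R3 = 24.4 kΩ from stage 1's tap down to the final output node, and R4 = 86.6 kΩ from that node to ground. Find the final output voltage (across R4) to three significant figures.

V_out ≈ 7.86 V

Stage 2 presents R3+R4 = 111000 Ω as a load on stage 1's tap.
Stage 1's lower leg becomes R2‖(R3+R4) = 1955 Ω, so V_mid = 14.2 × 1955/2754 = 10.08 V.
Stage 2 is itself unloaded: V_out = V_mid × R4/(R3+R4) = 10.08 × 86600/111000 = 7.86 V.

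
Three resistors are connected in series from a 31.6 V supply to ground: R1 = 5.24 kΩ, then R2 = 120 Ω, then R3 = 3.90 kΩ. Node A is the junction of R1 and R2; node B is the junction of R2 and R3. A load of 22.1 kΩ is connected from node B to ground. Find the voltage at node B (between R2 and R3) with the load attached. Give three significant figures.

V ≈ 12.1 V

At node B, R3 is in parallel with the load: R3‖R_L = 3315 Ω.
Below node A the resistance is R2 + (R3‖R_L) = 3435 Ω, so V_A = 31.6 × 3435/8675 = 12.51 V.
Then V_B = V_A × (R3‖R_L)/(R2 + R3‖R_L) = 12.51 × 3315/3435 = 12.1 V.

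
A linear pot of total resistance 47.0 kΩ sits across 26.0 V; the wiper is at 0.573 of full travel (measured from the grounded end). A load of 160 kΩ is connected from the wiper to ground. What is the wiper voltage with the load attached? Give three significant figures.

V ≈ 13.9 V

The wiper splits the pot into (1−α)R = 20.07 kΩ above and αR = 26.93 kΩ below.
Lower section ‖ load = 23.05 kΩ.
V_wiper = 26.0 × 23.05/(20.07 + 23.05) = 13.9 V.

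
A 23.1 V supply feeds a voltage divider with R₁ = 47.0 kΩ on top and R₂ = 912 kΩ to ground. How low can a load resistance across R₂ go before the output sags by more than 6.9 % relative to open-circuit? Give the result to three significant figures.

R_L(min) ≈ 603 kΩ

Output resistance R_th = R₁‖R₂ = (47.0 × 912)/959.0 = 44.70 kΩ.
The fractional drop is R_th/(R_th + R_L); requiring this ≤ 0.0690 gives R_L ≥ R_th(1/0.0690 − 1) = 44.70 × 13.49 = 603 kΩ.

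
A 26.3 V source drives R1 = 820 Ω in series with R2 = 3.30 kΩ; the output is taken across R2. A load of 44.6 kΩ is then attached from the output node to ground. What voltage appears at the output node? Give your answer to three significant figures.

The load sits in parallel with R2: R2‖R_L = (3300 × 44600) / (3300 + 44600) = 3073 Ω.
V_out = 26.3 × 3073 / (820 + 3073) = 26.3 × 3073/3893 = 20.8 V.
(Unloaded it would have been 21.1 V.)

V_out ≈ 20.8 V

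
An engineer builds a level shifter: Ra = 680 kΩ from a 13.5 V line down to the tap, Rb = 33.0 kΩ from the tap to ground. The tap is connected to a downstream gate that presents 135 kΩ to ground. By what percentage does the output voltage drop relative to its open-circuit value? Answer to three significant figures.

18.9 %

Unloaded V = 13.5 × 33.0/713.0 = 0.6248 V.
Loaded: Rb‖R_L = 26.52 kΩ, giving V = 13.5 × 26.52/706.5 = 0.5067 V.
Drop = (0.6248 − 0.5067) / 0.6248 = 18.9 %.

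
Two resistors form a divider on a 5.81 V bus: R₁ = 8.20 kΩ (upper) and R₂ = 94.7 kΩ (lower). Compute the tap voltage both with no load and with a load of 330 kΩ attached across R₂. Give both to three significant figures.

Unloaded: 5.35 V; loaded: 5.23 V

Open-circuit: V = 5.81 × 94.7/(8.20 + 94.7) = 5.35 V.
With the load, R₂ becomes R₂‖R_L = 73.58 kΩ, so V = 5.81 × 73.58/81.78 = 5.23 V.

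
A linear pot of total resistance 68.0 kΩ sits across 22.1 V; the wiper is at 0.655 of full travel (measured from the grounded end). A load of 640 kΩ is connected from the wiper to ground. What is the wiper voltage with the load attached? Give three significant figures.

V ≈ 14.1 V

The wiper splits the pot into (1−α)R = 23.46 kΩ above and αR = 44.54 kΩ below.
Lower section ‖ load = 41.64 kΩ.
V_wiper = 22.1 × 41.64/(23.46 + 41.64) = 14.1 V.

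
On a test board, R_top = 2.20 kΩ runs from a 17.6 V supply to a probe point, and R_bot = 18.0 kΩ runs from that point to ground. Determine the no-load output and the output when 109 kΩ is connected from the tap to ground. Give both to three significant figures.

Open-circuit: V = 17.6 × 18.0/(2.20 + 18.0) = 15.7 V.
With the load, R_bot becomes R_bot‖R_L = 15.45 kΩ, so V = 17.6 × 15.45/17.65 = 15.4 V.

Unloaded: 15.7 V; loaded: 15.4 V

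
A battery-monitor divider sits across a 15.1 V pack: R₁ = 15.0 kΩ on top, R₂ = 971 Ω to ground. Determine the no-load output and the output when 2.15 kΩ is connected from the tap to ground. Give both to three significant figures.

Open-circuit: V = 15.1 × 971/(15000 + 971) = 0.918 V.
With the load, R₂ becomes R₂‖R_L = 668.9 Ω, so V = 15.1 × 668.9/15670 = 0.645 V.

Unloaded: 0.918 V; loaded: 0.645 V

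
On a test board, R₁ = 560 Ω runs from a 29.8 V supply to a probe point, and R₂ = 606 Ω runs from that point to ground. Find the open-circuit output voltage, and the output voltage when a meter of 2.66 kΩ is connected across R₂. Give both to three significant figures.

Open-circuit: V = 29.8 × 606/(560 + 606) = 15.5 V.
With the load, R₂ becomes R₂‖R_L = 493.6 Ω, so V = 29.8 × 493.6/1054 = 14.0 V.

Unloaded: 15.5 V; loaded: 14.0 V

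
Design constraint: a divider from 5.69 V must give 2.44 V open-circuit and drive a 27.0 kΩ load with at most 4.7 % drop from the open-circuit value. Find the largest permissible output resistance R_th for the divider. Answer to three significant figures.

Loading drop = R_th/(R_th + R_L) ≤ 0.0470, so R_th ≤ R_L · ε/(1−ε) = 27.0 kΩ × 0.0470/0.9530 = 1.33 kΩ.
(Any R1, R2 with R2/(R1+R2) = 0.429 and R1‖R2 ≤ 1.33 kΩ will meet the spec.)

R_th ≤ 1.33 kΩ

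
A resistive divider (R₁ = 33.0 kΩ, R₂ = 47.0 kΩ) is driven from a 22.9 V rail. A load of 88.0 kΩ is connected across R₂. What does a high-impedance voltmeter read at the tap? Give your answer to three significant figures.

V_out ≈ 11.0 V

The load sits in parallel with R₂: R₂‖R_L = (47.0 × 88.0) / (47.0 + 88.0) = 30.64 kΩ.
V_out = 22.9 × 30.64 / (33.0 + 30.64) = 22.9 × 30.64/63.64 = 11.0 V.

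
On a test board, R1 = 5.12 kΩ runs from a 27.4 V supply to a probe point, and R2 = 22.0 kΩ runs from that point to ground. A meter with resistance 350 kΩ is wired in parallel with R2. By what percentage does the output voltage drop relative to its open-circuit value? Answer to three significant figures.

The divider's output (Thévenin) resistance is R1‖R2 = 4.153 kΩ.
Fractional drop under load = R_th/(R_th + R_L) = 4.153 / (4.153 + 350) = 0.01173.
So the output falls by 1.17 %.

1.17 %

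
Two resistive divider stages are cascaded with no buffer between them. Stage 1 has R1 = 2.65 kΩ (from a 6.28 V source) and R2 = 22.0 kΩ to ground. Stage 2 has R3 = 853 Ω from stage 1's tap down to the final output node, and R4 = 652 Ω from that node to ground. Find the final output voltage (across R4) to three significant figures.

V_out ≈ 0.944 V

Stage 2 presents R3+R4 = 1505 Ω as a load on stage 1's tap.
Stage 1's lower leg becomes R2‖(R3+R4) = 1409 Ω, so V_mid = 6.28 × 1409/4059 = 2.180 V.
Stage 2 is itself unloaded: V_out = V_mid × R4/(R3+R4) = 2.180 × 652/1505 = 0.944 V.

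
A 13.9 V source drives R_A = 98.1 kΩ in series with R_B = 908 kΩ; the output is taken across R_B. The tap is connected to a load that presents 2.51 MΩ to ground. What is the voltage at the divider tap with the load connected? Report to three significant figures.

The load sits in parallel with R_B: R_B‖R_L = (908 × 2510) / (908 + 2510) = 666.8 kΩ.
V_out = 13.9 × 666.8 / (98.1 + 666.8) = 13.9 × 666.8/764.9 = 12.1 V.
(Unloaded it would have been 12.5 V.)

V_out ≈ 12.1 V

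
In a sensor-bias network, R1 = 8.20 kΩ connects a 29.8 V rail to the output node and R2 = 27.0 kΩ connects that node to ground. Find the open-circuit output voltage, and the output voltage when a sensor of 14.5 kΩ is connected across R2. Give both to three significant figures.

Open-circuit: V = 29.8 × 27.0/(8.20 + 27.0) = 22.9 V.
With the load, R2 becomes R2‖R_L = 9.434 kΩ, so V = 29.8 × 9.434/17.63 = 15.9 V.

Unloaded: 22.9 V; loaded: 15.9 V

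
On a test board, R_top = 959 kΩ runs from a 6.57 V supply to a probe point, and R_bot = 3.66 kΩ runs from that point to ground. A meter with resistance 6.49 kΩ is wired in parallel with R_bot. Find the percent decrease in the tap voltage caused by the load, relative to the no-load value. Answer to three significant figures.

Unloaded V = 6.57 × 3.66/962.7 = 0.02498 V.
Loaded: R_bot‖R_L = 2.340 kΩ, giving V = 6.57 × 2.340/961.3 = 0.01599 V.
Drop = (0.02498 − 0.01599) / 0.02498 = 36.0 %.

36.0 %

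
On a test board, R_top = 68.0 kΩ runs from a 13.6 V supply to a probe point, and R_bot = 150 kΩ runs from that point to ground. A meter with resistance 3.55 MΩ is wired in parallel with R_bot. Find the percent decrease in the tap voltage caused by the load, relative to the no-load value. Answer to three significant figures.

1.30 %

The divider's output (Thévenin) resistance is R_top‖R_bot = 46.79 kΩ.
Fractional drop under load = R_th/(R_th + R_L) = 46.79 / (46.79 + 3550) = 0.01301.
So the output falls by 1.30 %.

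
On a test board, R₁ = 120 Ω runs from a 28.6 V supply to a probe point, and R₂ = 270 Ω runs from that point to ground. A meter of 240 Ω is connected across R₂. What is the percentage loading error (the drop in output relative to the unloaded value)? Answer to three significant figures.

25.7 %

Unloaded V = 28.6 × 270/390.0 = 19.80 V.
Loaded: R₂‖R_L = 127.1 Ω, giving V = 28.6 × 127.1/247.1 = 14.71 V.
Drop = (19.80 − 14.71) / 19.80 = 25.7 %.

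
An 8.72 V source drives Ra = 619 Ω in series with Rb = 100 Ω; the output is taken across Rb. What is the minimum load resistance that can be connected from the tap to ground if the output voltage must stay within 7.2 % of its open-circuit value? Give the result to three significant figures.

Output resistance R_th = Ra‖Rb = (619 × 100)/719.0 = 86.09 Ω.
The fractional drop is R_th/(R_th + R_L); requiring this ≤ 0.0720 gives R_L ≥ R_th(1/0.0720 − 1) = 86.09 × 12.89 = 1.11 kΩ.

R_L(min) ≈ 1.11 kΩ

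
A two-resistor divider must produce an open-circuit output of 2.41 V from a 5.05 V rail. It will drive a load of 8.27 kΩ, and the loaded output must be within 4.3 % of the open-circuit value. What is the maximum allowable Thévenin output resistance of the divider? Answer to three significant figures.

Loading drop = R_th/(R_th + R_L) ≤ 0.0430, so R_th ≤ R_L · ε/(1−ε) = 8.27 kΩ × 0.0430/0.9570 = 372 Ω.

R_th ≤ 372 Ω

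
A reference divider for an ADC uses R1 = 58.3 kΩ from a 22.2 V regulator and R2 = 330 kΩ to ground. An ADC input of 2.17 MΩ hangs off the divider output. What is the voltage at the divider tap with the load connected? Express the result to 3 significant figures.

The load sits in parallel with R2: R2‖R_L = (330 × 2170) / (330 + 2170) = 286.4 kΩ.
V_out = 22.2 × 286.4 / (58.3 + 286.4) = 22.2 × 286.4/344.7 = 18.4 V.
(Unloaded it would have been 18.9 V.)

V_out ≈ 18.4 V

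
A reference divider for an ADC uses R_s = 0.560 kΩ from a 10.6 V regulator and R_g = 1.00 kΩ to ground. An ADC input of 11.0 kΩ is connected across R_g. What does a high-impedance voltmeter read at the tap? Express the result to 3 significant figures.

The load sits in parallel with R_g: R_g‖R_L = (1000 × 11000) / (1000 + 11000) = 916.7 Ω.
V_out = 10.6 × 916.7 / (560 + 916.7) = 10.6 × 916.7/1477 = 6.58 V.
(Unloaded it would have been 6.79 V.)

V_out ≈ 6.58 V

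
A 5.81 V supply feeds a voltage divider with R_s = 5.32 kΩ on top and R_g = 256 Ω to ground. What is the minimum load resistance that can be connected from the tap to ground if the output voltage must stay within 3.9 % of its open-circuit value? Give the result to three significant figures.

R_L(min) ≈ 6.02 kΩ

Output resistance R_th = R_s‖R_g = (5320 × 256)/5576 = 244.2 Ω.
The fractional drop is R_th/(R_th + R_L); requiring this ≤ 0.0390 gives R_L ≥ R_th(1/0.0390 − 1) = 244.2 × 24.64 = 6.02 kΩ.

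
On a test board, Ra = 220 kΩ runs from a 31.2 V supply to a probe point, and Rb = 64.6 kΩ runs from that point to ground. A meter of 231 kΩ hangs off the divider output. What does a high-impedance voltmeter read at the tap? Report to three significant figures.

The load sits in parallel with Rb: Rb‖R_L = (64.6 × 231) / (64.6 + 231) = 50.48 kΩ.
V_out = 31.2 × 50.48 / (220 + 50.48) = 31.2 × 50.48/270.5 = 5.82 V.

V_out ≈ 5.82 V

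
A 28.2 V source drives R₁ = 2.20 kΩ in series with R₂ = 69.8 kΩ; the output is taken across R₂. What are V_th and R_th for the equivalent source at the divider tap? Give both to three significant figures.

V_th = 27.3 V, R_th = 2.13 kΩ

V_th is the open-circuit tap voltage: 28.2 × 69.8/(2.20 + 69.8) = 27.3 V.
With the supply zeroed, R₁ and R₂ appear in parallel from the tap: R_th = R₁‖R₂ = (2.20 × 69.8)/72.00 = 2.13 kΩ.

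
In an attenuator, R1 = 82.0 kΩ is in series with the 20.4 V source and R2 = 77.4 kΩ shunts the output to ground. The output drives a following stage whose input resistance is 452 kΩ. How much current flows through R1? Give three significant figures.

I ≈ 0.138 mA

R2‖R_L = 66.08 kΩ, so the source sees R1 + R2‖R_L = 148.1 kΩ.
I = 20.4 V / 148.1 kΩ = 0.138 mA.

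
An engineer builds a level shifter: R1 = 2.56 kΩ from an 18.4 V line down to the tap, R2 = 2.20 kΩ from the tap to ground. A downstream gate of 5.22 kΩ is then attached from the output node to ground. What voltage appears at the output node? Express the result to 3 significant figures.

The load sits in parallel with R2: R2‖R_L = (2.20 × 5.22) / (2.20 + 5.22) = 1.548 kΩ.
V_out = 18.4 × 1.548 / (2.56 + 1.548) = 18.4 × 1.548/4.108 = 6.93 V.

V_out ≈ 6.93 V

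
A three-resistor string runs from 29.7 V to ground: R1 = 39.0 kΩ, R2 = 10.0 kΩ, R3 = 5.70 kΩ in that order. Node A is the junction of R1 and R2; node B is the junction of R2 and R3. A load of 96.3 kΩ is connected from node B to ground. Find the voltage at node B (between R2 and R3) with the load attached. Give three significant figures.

At node B, R3 is in parallel with the load: R3‖R_L = 5.381 kΩ.
Below node A the resistance is R2 + (R3‖R_L) = 15.38 kΩ, so V_A = 29.7 × 15.38/54.38 = 8.400 V.
Then V_B = V_A × (R3‖R_L)/(R2 + R3‖R_L) = 8.400 × 5.381/15.38 = 2.94 V.

V ≈ 2.94 V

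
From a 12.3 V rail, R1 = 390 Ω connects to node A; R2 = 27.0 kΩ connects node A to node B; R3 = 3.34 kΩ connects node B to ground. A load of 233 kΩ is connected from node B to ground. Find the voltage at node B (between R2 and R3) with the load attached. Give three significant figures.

V ≈ 1.32 V

At node B, R3 is in parallel with the load: R3‖R_L = 3293 Ω.
Below node A the resistance is R2 + (R3‖R_L) = 30290 Ω, so V_A = 12.3 × 30290/30680 = 12.14 V.
Then V_B = V_A × (R3‖R_L)/(R2 + R3‖R_L) = 12.14 × 3293/30290 = 1.32 V.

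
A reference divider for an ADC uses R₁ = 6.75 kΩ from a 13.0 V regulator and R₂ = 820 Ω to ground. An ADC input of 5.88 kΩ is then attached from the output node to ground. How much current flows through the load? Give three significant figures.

I_L ≈ 0.213 mA

R₂‖R_L = 719.6 Ω; V_out = 13.0 × 719.6/7470 = 1.252 V.
I_L = V_out / R_L = 1.252 / 5.88 kΩ = 0.213 mA.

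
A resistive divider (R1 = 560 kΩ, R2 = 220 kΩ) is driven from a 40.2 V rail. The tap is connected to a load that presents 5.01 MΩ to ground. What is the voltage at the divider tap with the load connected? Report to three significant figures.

The load sits in parallel with R2: R2‖R_L = (220 × 5010) / (220 + 5010) = 210.7 kΩ.
V_out = 40.2 × 210.7 / (560 + 210.7) = 40.2 × 210.7/770.7 = 11.0 V.
(Unloaded it would have been 11.3 V.)

V_out ≈ 11.0 V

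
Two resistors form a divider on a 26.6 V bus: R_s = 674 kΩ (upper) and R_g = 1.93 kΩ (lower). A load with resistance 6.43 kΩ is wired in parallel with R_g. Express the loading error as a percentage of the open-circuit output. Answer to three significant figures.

The divider's output (Thévenin) resistance is R_s‖R_g = 1.924 kΩ.
Fractional drop under load = R_th/(R_th + R_L) = 1.924 / (1.924 + 6.43) = 0.2304.
So the output falls by 23.0 %.

23.0 %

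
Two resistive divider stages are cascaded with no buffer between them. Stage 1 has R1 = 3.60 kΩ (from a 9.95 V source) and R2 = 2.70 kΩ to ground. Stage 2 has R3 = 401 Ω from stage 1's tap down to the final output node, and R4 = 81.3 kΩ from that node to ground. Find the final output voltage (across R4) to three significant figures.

V_out ≈ 4.16 V

Stage 2 presents R3+R4 = 81700 Ω as a load on stage 1's tap.
Stage 1's lower leg becomes R2‖(R3+R4) = 2614 Ω, so V_mid = 9.95 × 2614/6214 = 4.185 V.
Stage 2 is itself unloaded: V_out = V_mid × R4/(R3+R4) = 4.185 × 81300/81700 = 4.16 V.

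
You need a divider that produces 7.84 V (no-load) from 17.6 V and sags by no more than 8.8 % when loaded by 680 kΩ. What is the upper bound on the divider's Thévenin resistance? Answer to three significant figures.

R_th ≤ 65.6 kΩ

Loading drop = R_th/(R_th + R_L) ≤ 0.0880, so R_th ≤ R_L · ε/(1−ε) = 680 kΩ × 0.0880/0.9120 = 65.6 kΩ.
(Any R1, R2 with R2/(R1+R2) = 0.445 and R1‖R2 ≤ 65.6 kΩ will meet the spec.)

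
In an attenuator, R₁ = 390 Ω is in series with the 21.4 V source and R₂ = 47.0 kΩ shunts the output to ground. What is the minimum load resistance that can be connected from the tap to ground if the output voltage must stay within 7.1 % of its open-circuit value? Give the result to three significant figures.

R_L(min) ≈ 5.06 kΩ

Output resistance R_th = R₁‖R₂ = (390 × 47000)/47390 = 386.8 Ω.
The fractional drop is R_th/(R_th + R_L); requiring this ≤ 0.0710 gives R_L ≥ R_th(1/0.0710 − 1) = 386.8 × 13.08 = 5.06 kΩ.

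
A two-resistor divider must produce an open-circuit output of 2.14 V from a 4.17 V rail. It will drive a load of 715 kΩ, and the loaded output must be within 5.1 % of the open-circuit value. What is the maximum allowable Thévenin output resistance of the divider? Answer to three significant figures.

R_th ≤ 38.4 kΩ

Loading drop = R_th/(R_th + R_L) ≤ 0.0510, so R_th ≤ R_L · ε/(1−ε) = 715 kΩ × 0.0510/0.9490 = 38.4 kΩ.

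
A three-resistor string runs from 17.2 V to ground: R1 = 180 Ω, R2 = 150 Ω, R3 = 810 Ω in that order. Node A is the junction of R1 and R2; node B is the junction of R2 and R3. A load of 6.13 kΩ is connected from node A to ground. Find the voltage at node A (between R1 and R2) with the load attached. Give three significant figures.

V ≈ 14.1 V

Below node A the series string R2+R3 = 960.0 Ω sits in parallel with the 6130 Ω load: 830.0 Ω.
V_A = 17.2 × 830.0/(180 + 830.0) = 14.1 V.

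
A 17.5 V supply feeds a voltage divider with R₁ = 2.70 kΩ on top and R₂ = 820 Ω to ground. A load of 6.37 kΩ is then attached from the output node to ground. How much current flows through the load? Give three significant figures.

R₂‖R_L = 726.5 Ω; V_out = 17.5 × 726.5/3426 = 3.710 V.
I_L = V_out / R_L = 3.710 / 6.37 kΩ = 0.582 mA.

I_L ≈ 0.582 mA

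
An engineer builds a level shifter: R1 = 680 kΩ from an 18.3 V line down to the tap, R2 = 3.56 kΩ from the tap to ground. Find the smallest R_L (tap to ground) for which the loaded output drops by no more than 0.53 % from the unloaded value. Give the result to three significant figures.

R_L(min) ≈ 665 kΩ

Output resistance R_th = R1‖R2 = (680 × 3.56)/683.6 = 3.541 kΩ.
The fractional drop is R_th/(R_th + R_L); requiring this ≤ 0.00530 gives R_L ≥ R_th(1/0.00530 − 1) = 3.541 × 187.7 = 665 kΩ.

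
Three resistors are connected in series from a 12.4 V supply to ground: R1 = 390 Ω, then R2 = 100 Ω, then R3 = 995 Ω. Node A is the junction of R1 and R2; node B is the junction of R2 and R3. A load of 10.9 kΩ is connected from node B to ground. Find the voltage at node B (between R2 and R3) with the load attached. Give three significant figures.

At node B, R3 is in parallel with the load: R3‖R_L = 911.8 Ω.
Below node A the resistance is R2 + (R3‖R_L) = 1012 Ω, so V_A = 12.4 × 1012/1402 = 8.950 V.
Then V_B = V_A × (R3‖R_L)/(R2 + R3‖R_L) = 8.950 × 911.8/1012 = 8.07 V.

V ≈ 8.07 V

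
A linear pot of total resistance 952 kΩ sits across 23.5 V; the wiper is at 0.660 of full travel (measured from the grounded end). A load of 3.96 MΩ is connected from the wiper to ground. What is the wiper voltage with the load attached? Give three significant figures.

V ≈ 14.7 V

The wiper splits the pot into (1−α)R = 323.7 kΩ above and αR = 628.3 kΩ below.
Lower section ‖ load = 542.3 kΩ.
V_wiper = 23.5 × 542.3/(323.7 + 542.3) = 14.7 V.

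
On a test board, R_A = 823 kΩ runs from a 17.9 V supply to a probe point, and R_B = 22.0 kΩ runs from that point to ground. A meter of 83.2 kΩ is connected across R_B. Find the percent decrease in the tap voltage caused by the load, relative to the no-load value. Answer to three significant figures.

20.5 %

Unloaded V = 17.9 × 22.0/845.0 = 0.4660 V.
Loaded: R_B‖R_L = 17.40 kΩ, giving V = 17.9 × 17.40/840.4 = 0.3706 V.
Drop = (0.4660 − 0.3706) / 0.4660 = 20.5 %.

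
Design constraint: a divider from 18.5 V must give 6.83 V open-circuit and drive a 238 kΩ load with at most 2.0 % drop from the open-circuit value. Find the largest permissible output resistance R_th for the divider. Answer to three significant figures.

Loading drop = R_th/(R_th + R_L) ≤ 0.0200, so R_th ≤ R_L · ε/(1−ε) = 238 kΩ × 0.0200/0.9800 = 4.86 kΩ.

R_th ≤ 4.86 kΩ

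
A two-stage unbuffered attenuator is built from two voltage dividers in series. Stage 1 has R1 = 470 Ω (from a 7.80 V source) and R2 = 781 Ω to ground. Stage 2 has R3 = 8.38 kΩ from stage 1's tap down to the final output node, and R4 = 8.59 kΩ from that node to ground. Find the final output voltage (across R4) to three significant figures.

Stage 2 presents R3+R4 = 16970 Ω as a load on stage 1's tap.
Stage 1's lower leg becomes R2‖(R3+R4) = 746.6 Ω, so V_mid = 7.80 × 746.6/1217 = 4.787 V.
Stage 2 is itself unloaded: V_out = V_mid × R4/(R3+R4) = 4.787 × 8590/16970 = 2.42 V.

V_out ≈ 2.42 V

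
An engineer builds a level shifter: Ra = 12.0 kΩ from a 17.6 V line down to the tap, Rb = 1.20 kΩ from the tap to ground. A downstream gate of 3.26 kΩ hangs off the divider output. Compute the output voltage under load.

V_out ≈ 1.20 V

The load sits in parallel with Rb: Rb‖R_L = (1.20 × 3.26) / (1.20 + 3.26) = 0.8771 kΩ.
V_out = 17.6 × 0.8771 / (12.0 + 0.8771) = 17.6 × 0.8771/12.88 = 1.20 V.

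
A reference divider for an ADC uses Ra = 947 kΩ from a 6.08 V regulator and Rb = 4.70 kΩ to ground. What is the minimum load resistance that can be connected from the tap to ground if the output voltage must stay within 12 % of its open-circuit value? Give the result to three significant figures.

R_L(min) ≈ 34.3 kΩ

Output resistance R_th = Ra‖Rb = (947 × 4.70)/951.7 = 4.677 kΩ.
The fractional drop is R_th/(R_th + R_L); requiring this ≤ 0.120 gives R_L ≥ R_th(1/0.120 − 1) = 4.677 × 7.333 = 34.3 kΩ.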